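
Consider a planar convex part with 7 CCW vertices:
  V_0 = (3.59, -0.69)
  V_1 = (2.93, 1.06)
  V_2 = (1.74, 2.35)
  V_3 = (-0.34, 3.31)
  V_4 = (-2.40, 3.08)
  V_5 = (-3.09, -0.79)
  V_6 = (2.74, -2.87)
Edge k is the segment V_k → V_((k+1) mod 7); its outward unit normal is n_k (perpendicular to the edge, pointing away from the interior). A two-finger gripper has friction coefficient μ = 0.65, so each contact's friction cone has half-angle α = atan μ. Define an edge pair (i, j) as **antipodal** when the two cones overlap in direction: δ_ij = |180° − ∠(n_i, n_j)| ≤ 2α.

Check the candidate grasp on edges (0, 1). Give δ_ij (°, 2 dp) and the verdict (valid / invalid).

α = atan 0.65 = 33.02°;  2α = 66.05°
edge 0: e_0 = (-0.66, +1.75);  n_0 = (+0.9357, +0.3529)
edge 1: e_1 = (-1.19, +1.29);  n_1 = (+0.7350, +0.6780)
∠(n_0, n_1) = 22.03°
δ = |180° − 22.03°| = 157.97°
157.97° > 2α = 66.05°  →  invalid

δ = 157.97°, invalid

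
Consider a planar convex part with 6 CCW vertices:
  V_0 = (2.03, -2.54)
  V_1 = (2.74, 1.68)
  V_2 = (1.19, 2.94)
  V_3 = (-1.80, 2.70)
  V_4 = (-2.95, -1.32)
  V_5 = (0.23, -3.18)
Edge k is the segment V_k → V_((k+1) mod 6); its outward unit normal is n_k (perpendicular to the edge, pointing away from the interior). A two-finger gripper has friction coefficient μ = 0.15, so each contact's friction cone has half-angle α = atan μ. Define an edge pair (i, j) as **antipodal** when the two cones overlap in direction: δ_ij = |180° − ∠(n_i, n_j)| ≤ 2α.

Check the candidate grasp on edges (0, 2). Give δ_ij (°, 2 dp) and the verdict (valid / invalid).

α = atan 0.15 = 8.53°;  2α = 17.06°
edge 0: e_0 = (+0.71, +4.22);  n_0 = (+0.9861, -0.1659)
edge 2: e_2 = (-2.99, -0.24);  n_2 = (-0.0800, +0.9968)
∠(n_0, n_2) = 104.14°
δ = |180° − 104.14°| = 75.86°
75.86° > 2α = 17.06°  →  invalid

δ = 75.86°, invalid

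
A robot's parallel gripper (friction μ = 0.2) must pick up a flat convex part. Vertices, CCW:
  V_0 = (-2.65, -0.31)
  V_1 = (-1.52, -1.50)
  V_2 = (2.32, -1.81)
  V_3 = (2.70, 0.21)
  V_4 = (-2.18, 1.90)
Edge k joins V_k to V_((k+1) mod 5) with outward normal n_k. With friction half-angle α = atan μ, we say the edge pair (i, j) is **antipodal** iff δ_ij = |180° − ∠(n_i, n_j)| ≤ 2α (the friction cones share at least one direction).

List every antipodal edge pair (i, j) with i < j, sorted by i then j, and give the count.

count = 2; pairs: (1,3), (2,4)

α = atan 0.2 = 11.31°;  2α = 22.62°
n_0 = (-0.7252, -0.6886)
n_1 = (-0.0805, -0.9968)
n_2 = (+0.9828, -0.1849)
n_3 = (+0.3272, +0.9449)
n_4 = (-0.9781, +0.2080)
  (0,1): δ = 138.13°  ·
  (0,2): δ = 54.17°  ·
  (0,3): δ = 27.38°  ·
  (0,4): δ = 124.48°  ·
  (1,2): δ = 96.04°  ·
  (1,3): δ = 14.49°  ✓
  (1,4): δ = 82.61°  ·
  (2,3): δ = 98.45°  ·
  (2,4): δ = 1.35°  ✓
  (3,4): δ = 82.90°  ·
antipodal pairs: 2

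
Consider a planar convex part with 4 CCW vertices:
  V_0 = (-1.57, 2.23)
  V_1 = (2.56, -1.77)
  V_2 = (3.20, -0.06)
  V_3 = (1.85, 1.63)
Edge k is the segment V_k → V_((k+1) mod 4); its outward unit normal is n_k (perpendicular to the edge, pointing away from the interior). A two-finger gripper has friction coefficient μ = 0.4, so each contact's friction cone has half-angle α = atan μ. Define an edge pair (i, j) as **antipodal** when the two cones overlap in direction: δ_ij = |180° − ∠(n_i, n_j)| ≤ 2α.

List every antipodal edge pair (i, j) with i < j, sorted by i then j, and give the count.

count = 2; pairs: (0,2), (0,3)

α = atan 0.4 = 21.80°;  2α = 43.60°
n_0 = (-0.6957, -0.7183)
n_1 = (+0.9366, -0.3505)
n_2 = (+0.7813, +0.6241)
n_3 = (+0.1728, +0.9850)
  (0,1): δ = 66.44°  ·
  (0,2): δ = 7.30°  ✓
  (0,3): δ = 34.13°  ✓
  (1,2): δ = 120.86°  ·
  (1,3): δ = 79.43°  ·
  (2,3): δ = 138.57°  ·
antipodal pairs: 2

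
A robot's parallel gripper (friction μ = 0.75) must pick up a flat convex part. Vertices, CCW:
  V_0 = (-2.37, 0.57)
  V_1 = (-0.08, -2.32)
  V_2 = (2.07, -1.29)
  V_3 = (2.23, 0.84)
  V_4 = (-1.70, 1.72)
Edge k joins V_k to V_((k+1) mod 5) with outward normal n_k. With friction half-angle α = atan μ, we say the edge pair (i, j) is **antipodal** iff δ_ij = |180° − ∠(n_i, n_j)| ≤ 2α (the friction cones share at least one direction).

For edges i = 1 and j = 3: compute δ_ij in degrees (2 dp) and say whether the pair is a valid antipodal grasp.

δ = 38.22°, valid

α = atan 0.75 = 36.87°;  2α = 73.74°
edge 1: e_1 = (+2.15, +1.03);  n_1 = (+0.4320, -0.9019)
edge 3: e_3 = (-3.93, +0.88);  n_3 = (+0.2185, +0.9758)
∠(n_1, n_3) = 141.78°
δ = |180° − 141.78°| = 38.22°
38.22° ≤ 2α = 73.74°  →  valid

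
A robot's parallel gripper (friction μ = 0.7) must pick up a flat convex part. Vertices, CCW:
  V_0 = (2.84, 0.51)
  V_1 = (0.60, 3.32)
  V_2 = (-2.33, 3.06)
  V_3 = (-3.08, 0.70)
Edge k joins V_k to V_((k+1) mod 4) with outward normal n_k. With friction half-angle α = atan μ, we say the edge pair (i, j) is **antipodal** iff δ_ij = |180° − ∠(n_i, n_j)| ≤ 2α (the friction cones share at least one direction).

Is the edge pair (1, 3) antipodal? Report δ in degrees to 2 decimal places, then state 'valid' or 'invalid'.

δ = 6.91°, valid

α = atan 0.7 = 34.99°;  2α = 69.98°
edge 1: e_1 = (-2.93, -0.26);  n_1 = (-0.0884, +0.9961)
edge 3: e_3 = (+5.92, -0.19);  n_3 = (-0.0321, -0.9995)
∠(n_1, n_3) = 173.09°
δ = |180° − 173.09°| = 6.91°
6.91° ≤ 2α = 69.98°  →  valid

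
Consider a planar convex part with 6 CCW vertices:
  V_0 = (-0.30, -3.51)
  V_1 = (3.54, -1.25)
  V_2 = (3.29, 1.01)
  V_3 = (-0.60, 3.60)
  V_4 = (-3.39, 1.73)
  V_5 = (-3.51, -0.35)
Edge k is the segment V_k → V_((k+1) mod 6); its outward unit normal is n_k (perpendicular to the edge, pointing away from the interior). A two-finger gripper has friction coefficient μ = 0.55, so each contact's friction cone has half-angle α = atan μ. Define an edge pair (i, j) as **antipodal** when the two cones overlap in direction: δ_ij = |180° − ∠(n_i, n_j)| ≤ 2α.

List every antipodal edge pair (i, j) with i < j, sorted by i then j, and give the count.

count = 5; pairs: (0,3), (0,4), (1,4), (1,5), (2,5)

α = atan 0.55 = 28.81°;  2α = 57.62°
n_0 = (+0.5072, -0.8618)
n_1 = (+0.9939, +0.1099)
n_2 = (+0.5542, +0.8324)
n_3 = (-0.5568, +0.8307)
n_4 = (-0.9983, +0.0576)
n_5 = (-0.7015, -0.7126)
  (0,1): δ = 114.17°  ·
  (0,2): δ = 64.13°  ·
  (0,3): δ = 3.35°  ✓
  (0,4): δ = 56.22°  ✓
  (0,5): δ = 104.97°  ·
  (1,2): δ = 129.97°  ·
  (1,3): δ = 62.48°  ·
  (1,4): δ = 9.61°  ✓
  (1,5): δ = 39.14°  ✓
  (2,3): δ = 112.51°  ·
  (2,4): δ = 59.65°  ·
  (2,5): δ = 10.89°  ✓
  (3,4): δ = 127.13°  ·
  (3,5): δ = 78.38°  ·
  (4,5): δ = 131.25°  ·
antipodal pairs: 5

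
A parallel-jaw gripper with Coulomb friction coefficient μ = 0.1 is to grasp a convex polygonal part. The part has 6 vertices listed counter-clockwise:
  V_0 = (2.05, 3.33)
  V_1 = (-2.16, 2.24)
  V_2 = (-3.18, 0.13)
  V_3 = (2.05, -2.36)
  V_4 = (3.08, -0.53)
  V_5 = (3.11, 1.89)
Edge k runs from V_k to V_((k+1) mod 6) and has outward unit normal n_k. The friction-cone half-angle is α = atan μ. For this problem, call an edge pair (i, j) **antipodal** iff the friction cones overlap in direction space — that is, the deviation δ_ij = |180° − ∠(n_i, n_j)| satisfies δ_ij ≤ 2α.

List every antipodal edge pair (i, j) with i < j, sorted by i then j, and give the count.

α = atan 0.1 = 5.71°;  2α = 11.42°
n_0 = (-0.2506, +0.9681)
n_1 = (-0.9003, +0.4352)
n_2 = (-0.4299, -0.9029)
n_3 = (+0.8714, -0.4905)
n_4 = (+0.9999, -0.0124)
n_5 = (+0.8053, +0.5928)
  (0,1): δ = 130.32°  ·
  (0,2): δ = 39.97°  ·
  (0,3): δ = 46.11°  ·
  (0,4): δ = 74.77°  ·
  (0,5): δ = 111.84°  ·
  (1,2): δ = 89.66°  ·
  (1,3): δ = 3.57°  ✓
  (1,4): δ = 25.09°  ·
  (1,5): δ = 62.16°  ·
  (2,3): δ = 93.91°  ·
  (2,4): δ = 65.25°  ·
  (2,5): δ = 28.18°  ·
  (3,4): δ = 151.34°  ·
  (3,5): δ = 114.27°  ·
  (4,5): δ = 142.93°  ·
antipodal pairs: 1

count = 1; pairs: (1,3)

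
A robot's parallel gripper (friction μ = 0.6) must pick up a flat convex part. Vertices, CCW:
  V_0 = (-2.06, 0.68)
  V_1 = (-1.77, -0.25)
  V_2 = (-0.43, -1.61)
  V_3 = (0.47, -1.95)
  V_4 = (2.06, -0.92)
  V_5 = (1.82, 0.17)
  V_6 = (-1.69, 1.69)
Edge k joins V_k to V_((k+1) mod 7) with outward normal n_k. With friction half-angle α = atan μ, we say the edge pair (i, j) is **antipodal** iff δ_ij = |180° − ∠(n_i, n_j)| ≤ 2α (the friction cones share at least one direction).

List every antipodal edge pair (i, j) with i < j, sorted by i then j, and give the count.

count = 9; pairs: (0,4), (0,5), (1,4), (1,5), (2,4), (2,5), (3,5), (3,6), (4,6)

α = atan 0.6 = 30.96°;  2α = 61.93°
n_0 = (-0.9547, -0.2977)
n_1 = (-0.7123, -0.7018)
n_2 = (-0.3534, -0.9355)
n_3 = (+0.5437, -0.8393)
n_4 = (+0.9766, +0.2150)
n_5 = (+0.3974, +0.9177)
n_6 = (-0.9390, +0.3440)
  (0,1): δ = 152.74°  ·
  (0,2): δ = 128.01°  ·
  (0,3): δ = 74.38°  ·
  (0,4): δ = 4.90°  ✓
  (0,5): δ = 49.27°  ✓
  (0,6): δ = 142.56°  ·
  (1,2): δ = 155.27°  ·
  (1,3): δ = 101.64°  ·
  (1,4): δ = 32.16°  ✓
  (1,5): δ = 22.01°  ✓
  (1,6): δ = 115.30°  ·
  (2,3): δ = 126.37°  ·
  (2,4): δ = 56.89°  ✓
  (2,5): δ = 2.72°  ✓
  (2,6): δ = 90.58°  ·
  (3,4): δ = 110.52°  ·
  (3,5): δ = 56.35°  ✓
  (3,6): δ = 36.95°  ✓
  (4,5): δ = 125.83°  ·
  (4,6): δ = 32.54°  ✓
  (5,6): δ = 86.70°  ·
antipodal pairs: 9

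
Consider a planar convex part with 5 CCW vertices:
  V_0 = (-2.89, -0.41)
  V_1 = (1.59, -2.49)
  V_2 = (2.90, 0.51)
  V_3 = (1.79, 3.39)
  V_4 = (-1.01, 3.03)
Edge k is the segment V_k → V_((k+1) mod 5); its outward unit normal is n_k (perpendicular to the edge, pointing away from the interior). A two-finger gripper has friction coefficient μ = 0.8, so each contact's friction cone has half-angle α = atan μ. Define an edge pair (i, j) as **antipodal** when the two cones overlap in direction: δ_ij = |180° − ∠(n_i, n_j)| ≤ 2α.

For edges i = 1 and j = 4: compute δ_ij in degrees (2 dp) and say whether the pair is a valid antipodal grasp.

α = atan 0.8 = 38.66°;  2α = 77.32°
edge 1: e_1 = (+1.31, +3.00);  n_1 = (+0.9164, -0.4002)
edge 4: e_4 = (-1.88, -3.44);  n_4 = (-0.8775, +0.4796)
∠(n_1, n_4) = 174.93°
δ = |180° − 174.93°| = 5.07°
5.07° ≤ 2α = 77.32°  →  valid

δ = 5.07°, valid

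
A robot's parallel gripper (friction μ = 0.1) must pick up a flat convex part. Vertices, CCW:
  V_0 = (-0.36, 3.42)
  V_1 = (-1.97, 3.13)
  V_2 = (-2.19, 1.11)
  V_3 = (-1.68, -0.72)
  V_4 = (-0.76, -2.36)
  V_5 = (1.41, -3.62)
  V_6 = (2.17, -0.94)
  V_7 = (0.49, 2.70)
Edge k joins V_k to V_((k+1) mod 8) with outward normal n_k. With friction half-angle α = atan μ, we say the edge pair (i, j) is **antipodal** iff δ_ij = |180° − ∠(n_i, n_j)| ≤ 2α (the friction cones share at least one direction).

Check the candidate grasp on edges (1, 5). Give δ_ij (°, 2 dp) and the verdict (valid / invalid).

α = atan 0.1 = 5.71°;  2α = 11.42°
edge 1: e_1 = (-0.22, -2.02);  n_1 = (-0.9941, +0.1083)
edge 5: e_5 = (+0.76, +2.68);  n_5 = (+0.9621, -0.2728)
∠(n_1, n_5) = 170.38°
δ = |180° − 170.38°| = 9.62°
9.62° ≤ 2α = 11.42°  →  valid

δ = 9.62°, valid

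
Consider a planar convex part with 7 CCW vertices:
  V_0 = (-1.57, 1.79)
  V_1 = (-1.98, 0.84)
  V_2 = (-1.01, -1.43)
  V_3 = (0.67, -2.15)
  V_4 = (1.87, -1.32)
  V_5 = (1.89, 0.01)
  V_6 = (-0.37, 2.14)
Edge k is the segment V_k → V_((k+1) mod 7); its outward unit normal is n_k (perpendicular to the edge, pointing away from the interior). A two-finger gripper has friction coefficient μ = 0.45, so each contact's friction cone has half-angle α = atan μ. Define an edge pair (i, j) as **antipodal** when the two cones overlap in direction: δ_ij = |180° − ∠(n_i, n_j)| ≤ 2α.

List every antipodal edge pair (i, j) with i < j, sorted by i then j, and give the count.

α = atan 0.45 = 24.23°;  2α = 48.46°
n_0 = (-0.9181, +0.3963)
n_1 = (-0.9196, -0.3929)
n_2 = (-0.3939, -0.9191)
n_3 = (+0.5689, -0.8224)
n_4 = (+0.9999, -0.0150)
n_5 = (+0.6859, +0.7277)
n_6 = (-0.2800, +0.9600)
  (0,1): δ = 133.52°  ·
  (0,2): δ = 89.85°  ·
  (0,3): δ = 31.99°  ✓
  (0,4): δ = 22.48°  ✓
  (0,5): δ = 70.04°  ·
  (0,6): δ = 129.60°  ·
  (1,2): δ = 136.34°  ·
  (1,3): δ = 78.47°  ·
  (1,4): δ = 24.00°  ✓
  (1,5): δ = 23.56°  ✓
  (1,6): δ = 83.12°  ·
  (2,3): δ = 122.13°  ·
  (2,4): δ = 67.66°  ·
  (2,5): δ = 20.11°  ✓
  (2,6): δ = 39.46°  ✓
  (3,4): δ = 125.53°  ·
  (3,5): δ = 77.97°  ·
  (3,6): δ = 18.41°  ✓
  (4,5): δ = 132.44°  ·
  (4,6): δ = 72.88°  ·
  (5,6): δ = 120.44°  ·
antipodal pairs: 7

count = 7; pairs: (0,3), (0,4), (1,4), (1,5), (2,5), (2,6), (3,6)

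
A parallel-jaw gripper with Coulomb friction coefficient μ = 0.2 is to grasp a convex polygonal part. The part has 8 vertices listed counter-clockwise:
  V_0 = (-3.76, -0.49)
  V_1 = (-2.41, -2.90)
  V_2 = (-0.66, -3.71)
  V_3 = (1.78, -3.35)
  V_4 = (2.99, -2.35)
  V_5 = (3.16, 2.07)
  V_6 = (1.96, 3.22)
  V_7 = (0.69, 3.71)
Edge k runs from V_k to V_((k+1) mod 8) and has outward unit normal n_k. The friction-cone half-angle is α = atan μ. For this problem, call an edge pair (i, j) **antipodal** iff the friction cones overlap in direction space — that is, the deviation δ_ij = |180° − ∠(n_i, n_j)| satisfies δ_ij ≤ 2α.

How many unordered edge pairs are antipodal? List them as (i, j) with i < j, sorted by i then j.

α = atan 0.2 = 11.31°;  2α = 22.62°
n_0 = (-0.8724, -0.4887)
n_1 = (-0.4200, -0.9075)
n_2 = (+0.1460, -0.9893)
n_3 = (+0.6370, -0.7708)
n_4 = (+0.9993, -0.0384)
n_5 = (+0.6919, +0.7220)
n_6 = (+0.3600, +0.9330)
n_7 = (-0.6864, +0.7272)
  (0,1): δ = 144.09°  ·
  (0,2): δ = 110.86°  ·
  (0,3): δ = 79.68°  ·
  (0,4): δ = 31.46°  ·
  (0,5): δ = 16.96°  ✓
  (0,6): δ = 39.65°  ·
  (0,7): δ = 104.09°  ·
  (1,2): δ = 146.77°  ·
  (1,3): δ = 115.59°  ·
  (1,4): δ = 67.37°  ·
  (1,5): δ = 18.94°  ✓
  (1,6): δ = 3.74°  ✓
  (1,7): δ = 68.18°  ·
  (2,3): δ = 148.82°  ·
  (2,4): δ = 100.60°  ·
  (2,5): δ = 52.17°  ·
  (2,6): δ = 29.49°  ·
  (2,7): δ = 34.95°  ·
  (3,4): δ = 131.77°  ·
  (3,5): δ = 83.35°  ·
  (3,6): δ = 60.67°  ·
  (3,7): δ = 3.77°  ✓
  (4,5): δ = 131.58°  ·
  (4,6): δ = 108.90°  ·
  (4,7): δ = 44.45°  ·
  (5,6): δ = 157.32°  ·
  (5,7): δ = 92.87°  ·
  (6,7): δ = 115.56°  ·
antipodal pairs: 4

count = 4; pairs: (0,5), (1,5), (1,6), (3,7)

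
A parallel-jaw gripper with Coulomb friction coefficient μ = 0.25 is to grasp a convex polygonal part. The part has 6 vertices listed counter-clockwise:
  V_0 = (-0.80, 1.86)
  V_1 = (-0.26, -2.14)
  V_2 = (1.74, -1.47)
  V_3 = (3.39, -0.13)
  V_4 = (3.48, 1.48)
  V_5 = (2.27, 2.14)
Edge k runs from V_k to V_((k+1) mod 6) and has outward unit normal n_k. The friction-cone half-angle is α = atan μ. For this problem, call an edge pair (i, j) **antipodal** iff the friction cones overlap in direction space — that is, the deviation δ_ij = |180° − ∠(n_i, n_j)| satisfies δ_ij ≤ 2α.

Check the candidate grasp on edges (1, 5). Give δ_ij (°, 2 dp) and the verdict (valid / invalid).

δ = 13.31°, valid

α = atan 0.25 = 14.04°;  2α = 28.07°
edge 1: e_1 = (+2.00, +0.67);  n_1 = (+0.3176, -0.9482)
edge 5: e_5 = (-3.07, -0.28);  n_5 = (-0.0908, +0.9959)
∠(n_1, n_5) = 166.69°
δ = |180° − 166.69°| = 13.31°
13.31° ≤ 2α = 28.07°  →  valid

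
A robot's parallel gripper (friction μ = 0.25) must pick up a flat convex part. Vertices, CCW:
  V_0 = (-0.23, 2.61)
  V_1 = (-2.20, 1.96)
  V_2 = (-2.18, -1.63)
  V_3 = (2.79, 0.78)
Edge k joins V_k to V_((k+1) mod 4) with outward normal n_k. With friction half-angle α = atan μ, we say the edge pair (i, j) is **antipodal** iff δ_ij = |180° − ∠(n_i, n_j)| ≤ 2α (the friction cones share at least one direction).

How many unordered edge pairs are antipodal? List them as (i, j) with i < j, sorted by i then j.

α = atan 0.25 = 14.04°;  2α = 28.07°
n_0 = (-0.3133, +0.9496)
n_1 = (-1.0000, -0.0056)
n_2 = (+0.4363, -0.8998)
n_3 = (+0.5182, +0.8552)
  (0,1): δ = 107.94°  ·
  (0,2): δ = 7.61°  ✓
  (0,3): δ = 130.53°  ·
  (1,2): δ = 64.45°  ·
  (1,3): δ = 58.47°  ·
  (2,3): δ = 57.08°  ·
antipodal pairs: 1

count = 1; pairs: (0,2)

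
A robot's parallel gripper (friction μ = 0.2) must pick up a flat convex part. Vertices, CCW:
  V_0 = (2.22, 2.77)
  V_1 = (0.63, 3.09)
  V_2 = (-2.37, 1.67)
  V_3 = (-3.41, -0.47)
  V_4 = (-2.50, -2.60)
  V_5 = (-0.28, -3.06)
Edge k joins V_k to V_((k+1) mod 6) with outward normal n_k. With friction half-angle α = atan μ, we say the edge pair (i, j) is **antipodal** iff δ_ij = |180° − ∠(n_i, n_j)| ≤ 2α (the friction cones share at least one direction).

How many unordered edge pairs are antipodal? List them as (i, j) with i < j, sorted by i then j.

count = 2; pairs: (0,4), (2,5)

α = atan 0.2 = 11.31°;  2α = 22.62°
n_0 = (+0.1973, +0.9803)
n_1 = (-0.4278, +0.9039)
n_2 = (-0.8994, +0.4371)
n_3 = (-0.9196, -0.3929)
n_4 = (-0.2029, -0.9792)
n_5 = (+0.9191, -0.3941)
  (0,1): δ = 143.29°  ·
  (0,2): δ = 104.54°  ·
  (0,3): δ = 55.49°  ·
  (0,4): δ = 0.33°  ✓
  (0,5): δ = 78.17°  ·
  (1,2): δ = 141.25°  ·
  (1,3): δ = 92.20°  ·
  (1,4): δ = 37.04°  ·
  (1,5): δ = 41.46°  ·
  (2,3): δ = 130.95°  ·
  (2,4): δ = 75.79°  ·
  (2,5): δ = 2.71°  ✓
  (3,4): δ = 124.84°  ·
  (3,5): δ = 46.34°  ·
  (4,5): δ = 101.50°  ·
antipodal pairs: 2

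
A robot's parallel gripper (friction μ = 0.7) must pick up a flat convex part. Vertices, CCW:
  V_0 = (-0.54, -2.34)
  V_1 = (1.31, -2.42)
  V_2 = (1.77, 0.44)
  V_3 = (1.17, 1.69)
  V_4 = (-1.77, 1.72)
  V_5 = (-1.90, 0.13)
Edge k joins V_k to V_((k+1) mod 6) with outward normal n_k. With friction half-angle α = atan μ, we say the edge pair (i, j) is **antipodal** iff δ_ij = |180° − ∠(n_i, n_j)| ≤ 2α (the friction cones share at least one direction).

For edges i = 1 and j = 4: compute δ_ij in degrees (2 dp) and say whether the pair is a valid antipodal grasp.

α = atan 0.7 = 34.99°;  2α = 69.98°
edge 1: e_1 = (+0.46, +2.86);  n_1 = (+0.9873, -0.1588)
edge 4: e_4 = (-0.13, -1.59);  n_4 = (-0.9967, +0.0815)
∠(n_1, n_4) = 175.54°
δ = |180° − 175.54°| = 4.46°
4.46° ≤ 2α = 69.98°  →  valid

δ = 4.46°, valid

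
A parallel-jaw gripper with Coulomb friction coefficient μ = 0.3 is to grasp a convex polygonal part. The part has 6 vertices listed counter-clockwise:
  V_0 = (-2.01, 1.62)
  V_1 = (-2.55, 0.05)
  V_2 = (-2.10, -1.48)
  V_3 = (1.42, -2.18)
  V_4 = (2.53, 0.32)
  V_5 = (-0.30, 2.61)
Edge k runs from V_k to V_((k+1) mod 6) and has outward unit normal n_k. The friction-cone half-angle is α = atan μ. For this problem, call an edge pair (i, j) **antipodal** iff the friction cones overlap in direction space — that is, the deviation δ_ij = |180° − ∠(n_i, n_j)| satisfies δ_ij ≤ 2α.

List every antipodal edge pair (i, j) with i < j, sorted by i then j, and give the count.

α = atan 0.3 = 16.70°;  2α = 33.40°
n_0 = (-0.9456, +0.3252)
n_1 = (-0.9594, -0.2822)
n_2 = (-0.1950, -0.9808)
n_3 = (+0.9140, -0.4058)
n_4 = (+0.6290, +0.7774)
n_5 = (-0.5010, +0.8654)
  (0,1): δ = 144.63°  ·
  (0,2): δ = 82.27°  ·
  (0,3): δ = 4.96°  ✓
  (0,4): δ = 70.00°  ·
  (0,5): δ = 139.05°  ·
  (1,2): δ = 117.64°  ·
  (1,3): δ = 40.33°  ·
  (1,4): δ = 34.63°  ·
  (1,5): δ = 103.68°  ·
  (2,3): δ = 102.69°  ·
  (2,4): δ = 27.73°  ✓
  (2,5): δ = 41.32°  ·
  (3,4): δ = 105.04°  ·
  (3,5): δ = 35.99°  ·
  (4,5): δ = 110.95°  ·
antipodal pairs: 2

count = 2; pairs: (0,3), (2,4)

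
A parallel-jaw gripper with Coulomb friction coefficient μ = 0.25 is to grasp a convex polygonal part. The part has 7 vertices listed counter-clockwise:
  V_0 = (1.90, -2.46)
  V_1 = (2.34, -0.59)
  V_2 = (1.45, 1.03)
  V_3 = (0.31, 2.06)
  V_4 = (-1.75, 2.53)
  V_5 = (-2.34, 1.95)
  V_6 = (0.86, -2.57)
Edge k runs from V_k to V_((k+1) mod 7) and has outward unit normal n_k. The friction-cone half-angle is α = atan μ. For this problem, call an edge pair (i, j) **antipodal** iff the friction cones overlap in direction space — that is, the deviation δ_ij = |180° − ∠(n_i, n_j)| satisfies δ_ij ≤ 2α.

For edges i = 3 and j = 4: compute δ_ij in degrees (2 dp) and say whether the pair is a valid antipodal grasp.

α = atan 0.25 = 14.04°;  2α = 28.07°
edge 3: e_3 = (-2.06, +0.47);  n_3 = (+0.2224, +0.9749)
edge 4: e_4 = (-0.59, -0.58);  n_4 = (-0.7010, +0.7131)
∠(n_3, n_4) = 57.36°
δ = |180° − 57.36°| = 122.64°
122.64° > 2α = 28.07°  →  invalid

δ = 122.64°, invalid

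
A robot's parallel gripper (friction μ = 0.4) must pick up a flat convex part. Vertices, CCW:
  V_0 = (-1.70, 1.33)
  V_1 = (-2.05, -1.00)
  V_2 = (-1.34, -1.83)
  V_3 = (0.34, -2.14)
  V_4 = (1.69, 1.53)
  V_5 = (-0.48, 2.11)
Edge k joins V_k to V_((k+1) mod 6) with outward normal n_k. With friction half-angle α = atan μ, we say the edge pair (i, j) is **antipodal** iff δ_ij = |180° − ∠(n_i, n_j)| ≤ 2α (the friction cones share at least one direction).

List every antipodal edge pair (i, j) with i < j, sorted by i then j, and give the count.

α = atan 0.4 = 21.80°;  2α = 43.60°
n_0 = (-0.9889, +0.1485)
n_1 = (-0.7599, -0.6500)
n_2 = (-0.1815, -0.9834)
n_3 = (+0.9385, -0.3452)
n_4 = (+0.2582, +0.9661)
n_5 = (-0.5387, +0.8425)
  (0,1): δ = 130.91°  ·
  (0,2): δ = 91.91°  ·
  (0,3): δ = 11.65°  ✓
  (0,4): δ = 83.58°  ·
  (0,5): δ = 131.14°  ·
  (1,2): δ = 141.00°  ·
  (1,3): δ = 60.74°  ·
  (1,4): δ = 34.49°  ✓
  (1,5): δ = 82.05°  ·
  (2,3): δ = 99.74°  ·
  (2,4): δ = 4.51°  ✓
  (2,5): δ = 43.05°  ✓
  (3,4): δ = 84.77°  ·
  (3,5): δ = 37.21°  ✓
  (4,5): δ = 132.44°  ·
antipodal pairs: 5

count = 5; pairs: (0,3), (1,4), (2,4), (2,5), (3,5)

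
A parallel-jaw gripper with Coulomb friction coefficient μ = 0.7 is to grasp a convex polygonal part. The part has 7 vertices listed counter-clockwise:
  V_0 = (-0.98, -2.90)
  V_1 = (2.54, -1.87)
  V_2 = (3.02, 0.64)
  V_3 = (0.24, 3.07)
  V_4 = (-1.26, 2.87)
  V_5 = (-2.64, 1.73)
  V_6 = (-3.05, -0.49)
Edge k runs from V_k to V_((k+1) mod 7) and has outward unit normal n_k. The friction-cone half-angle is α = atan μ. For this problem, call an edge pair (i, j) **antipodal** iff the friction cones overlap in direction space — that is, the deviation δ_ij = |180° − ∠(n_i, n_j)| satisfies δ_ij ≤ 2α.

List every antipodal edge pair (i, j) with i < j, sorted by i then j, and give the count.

α = atan 0.7 = 34.99°;  2α = 69.98°
n_0 = (+0.2808, -0.9598)
n_1 = (+0.9822, -0.1878)
n_2 = (+0.6581, +0.7529)
n_3 = (-0.1322, +0.9912)
n_4 = (-0.6369, +0.7710)
n_5 = (-0.9834, +0.1816)
n_6 = (-0.7586, -0.6516)
  (0,1): δ = 117.14°  ·
  (0,2): δ = 57.47°  ✓
  (0,3): δ = 8.72°  ✓
  (0,4): δ = 23.25°  ✓
  (0,5): δ = 63.23°  ✓
  (0,6): δ = 114.35°  ·
  (1,2): δ = 120.33°  ·
  (1,3): δ = 71.58°  ·
  (1,4): δ = 39.61°  ✓
  (1,5): δ = 0.36°  ✓
  (1,6): δ = 51.49°  ✓
  (2,3): δ = 131.25°  ·
  (2,4): δ = 99.28°  ·
  (2,5): δ = 59.31°  ✓
  (2,6): δ = 8.18°  ✓
  (3,4): δ = 148.03°  ·
  (3,5): δ = 108.06°  ·
  (3,6): δ = 56.93°  ✓
  (4,5): δ = 140.02°  ·
  (4,6): δ = 88.90°  ·
  (5,6): δ = 128.88°  ·
antipodal pairs: 10

count = 10; pairs: (0,2), (0,3), (0,4), (0,5), (1,4), (1,5), (1,6), (2,5), (2,6), (3,6)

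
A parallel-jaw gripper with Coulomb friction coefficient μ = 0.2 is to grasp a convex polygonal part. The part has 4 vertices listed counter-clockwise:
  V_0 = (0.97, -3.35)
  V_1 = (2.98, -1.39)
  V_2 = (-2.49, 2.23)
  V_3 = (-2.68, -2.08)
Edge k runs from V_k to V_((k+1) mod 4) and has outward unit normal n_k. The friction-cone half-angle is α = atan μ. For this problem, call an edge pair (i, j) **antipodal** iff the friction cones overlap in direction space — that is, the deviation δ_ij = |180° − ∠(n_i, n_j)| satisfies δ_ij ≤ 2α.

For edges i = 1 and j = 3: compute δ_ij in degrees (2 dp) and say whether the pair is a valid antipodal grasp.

α = atan 0.2 = 11.31°;  2α = 22.62°
edge 1: e_1 = (-5.47, +3.62);  n_1 = (+0.5519, +0.8339)
edge 3: e_3 = (+3.65, -1.27);  n_3 = (-0.3286, -0.9445)
∠(n_1, n_3) = 165.69°
δ = |180° − 165.69°| = 14.31°
14.31° ≤ 2α = 22.62°  →  valid

δ = 14.31°, valid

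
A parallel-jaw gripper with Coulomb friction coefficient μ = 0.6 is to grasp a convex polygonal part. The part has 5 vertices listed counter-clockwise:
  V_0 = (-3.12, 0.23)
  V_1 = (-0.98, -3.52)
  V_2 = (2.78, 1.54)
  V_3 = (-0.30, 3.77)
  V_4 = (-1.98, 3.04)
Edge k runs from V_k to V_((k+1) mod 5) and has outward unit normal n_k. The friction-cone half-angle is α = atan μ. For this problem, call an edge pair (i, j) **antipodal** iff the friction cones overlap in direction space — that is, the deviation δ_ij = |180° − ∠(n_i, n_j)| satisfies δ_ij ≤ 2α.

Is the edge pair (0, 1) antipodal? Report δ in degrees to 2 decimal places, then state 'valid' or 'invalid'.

δ = 66.33°, invalid

α = atan 0.6 = 30.96°;  2α = 61.93°
edge 0: e_0 = (+2.14, -3.75);  n_0 = (-0.8685, -0.4956)
edge 1: e_1 = (+3.76, +5.06);  n_1 = (+0.8027, -0.5964)
∠(n_0, n_1) = 113.67°
δ = |180° − 113.67°| = 66.33°
66.33° > 2α = 61.93°  →  invalid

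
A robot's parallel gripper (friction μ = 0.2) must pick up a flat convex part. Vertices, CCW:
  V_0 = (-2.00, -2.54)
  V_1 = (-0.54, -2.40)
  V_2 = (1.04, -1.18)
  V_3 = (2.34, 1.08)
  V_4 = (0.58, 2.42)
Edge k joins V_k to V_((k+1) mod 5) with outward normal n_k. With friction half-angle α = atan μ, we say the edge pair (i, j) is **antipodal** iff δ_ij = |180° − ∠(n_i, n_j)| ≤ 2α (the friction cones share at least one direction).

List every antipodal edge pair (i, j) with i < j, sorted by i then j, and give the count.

α = atan 0.2 = 11.31°;  2α = 22.62°
n_0 = (+0.0955, -0.9954)
n_1 = (+0.6112, -0.7915)
n_2 = (+0.8668, -0.4986)
n_3 = (+0.6058, +0.7956)
n_4 = (-0.8872, +0.4615)
  (0,1): δ = 147.80°  ·
  (0,2): δ = 125.39°  ·
  (0,3): δ = 42.76°  ·
  (0,4): δ = 57.04°  ·
  (1,2): δ = 157.58°  ·
  (1,3): δ = 74.96°  ·
  (1,4): δ = 24.84°  ·
  (2,3): δ = 97.38°  ·
  (2,4): δ = 2.43°  ✓
  (3,4): δ = 80.20°  ·
antipodal pairs: 1

count = 1; pairs: (2,4)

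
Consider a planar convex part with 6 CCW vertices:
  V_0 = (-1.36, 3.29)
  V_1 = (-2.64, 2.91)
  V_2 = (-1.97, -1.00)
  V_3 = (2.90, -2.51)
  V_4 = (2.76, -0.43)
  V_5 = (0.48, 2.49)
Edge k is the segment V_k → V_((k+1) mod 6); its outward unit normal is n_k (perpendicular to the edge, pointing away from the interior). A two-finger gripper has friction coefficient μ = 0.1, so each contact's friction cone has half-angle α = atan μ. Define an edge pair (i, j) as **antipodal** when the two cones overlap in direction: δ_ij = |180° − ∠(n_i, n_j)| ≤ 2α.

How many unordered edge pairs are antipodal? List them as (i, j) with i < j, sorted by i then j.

α = atan 0.1 = 5.71°;  2α = 11.42°
n_0 = (-0.2846, +0.9586)
n_1 = (-0.9856, -0.1689)
n_2 = (-0.2962, -0.9551)
n_3 = (+0.9977, +0.0672)
n_4 = (+0.7882, +0.6154)
n_5 = (+0.3987, +0.9171)
  (0,1): δ = 96.81°  ·
  (0,2): δ = 33.76°  ·
  (0,3): δ = 77.32°  ·
  (0,4): δ = 111.45°  ·
  (0,5): δ = 139.97°  ·
  (1,2): δ = 116.95°  ·
  (1,3): δ = 5.87°  ✓
  (1,4): δ = 28.26°  ·
  (1,5): δ = 56.78°  ·
  (2,3): δ = 68.92°  ·
  (2,4): δ = 34.79°  ·
  (2,5): δ = 6.27°  ✓
  (3,4): δ = 145.87°  ·
  (3,5): δ = 117.35°  ·
  (4,5): δ = 151.48°  ·
antipodal pairs: 2

count = 2; pairs: (1,3), (2,5)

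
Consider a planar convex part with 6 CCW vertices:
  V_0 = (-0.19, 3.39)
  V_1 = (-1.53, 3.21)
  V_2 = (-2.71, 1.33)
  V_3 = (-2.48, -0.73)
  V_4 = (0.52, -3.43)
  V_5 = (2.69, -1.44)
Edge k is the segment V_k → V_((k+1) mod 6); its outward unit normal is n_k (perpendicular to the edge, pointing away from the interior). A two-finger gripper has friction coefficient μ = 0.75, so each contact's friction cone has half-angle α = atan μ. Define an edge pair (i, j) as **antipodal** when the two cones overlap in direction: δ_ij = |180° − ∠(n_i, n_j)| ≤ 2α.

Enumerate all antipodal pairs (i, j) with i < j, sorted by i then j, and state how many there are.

α = atan 0.75 = 36.87°;  2α = 73.74°
n_0 = (-0.1331, +0.9911)
n_1 = (-0.8470, +0.5316)
n_2 = (-0.9938, -0.1110)
n_3 = (-0.6690, -0.7433)
n_4 = (+0.6759, -0.7370)
n_5 = (+0.8589, +0.5121)
  (0,1): δ = 129.77°  ·
  (0,2): δ = 91.28°  ·
  (0,3): δ = 49.64°  ✓
  (0,4): δ = 34.87°  ✓
  (0,5): δ = 113.16°  ·
  (1,2): δ = 141.51°  ·
  (1,3): δ = 99.87°  ·
  (1,4): δ = 15.36°  ✓
  (1,5): δ = 62.92°  ✓
  (2,3): δ = 138.36°  ·
  (2,4): δ = 53.85°  ✓
  (2,5): δ = 24.44°  ✓
  (3,4): δ = 95.49°  ·
  (3,5): δ = 17.21°  ✓
  (4,5): δ = 101.72°  ·
antipodal pairs: 7

count = 7; pairs: (0,3), (0,4), (1,4), (1,5), (2,4), (2,5), (3,5)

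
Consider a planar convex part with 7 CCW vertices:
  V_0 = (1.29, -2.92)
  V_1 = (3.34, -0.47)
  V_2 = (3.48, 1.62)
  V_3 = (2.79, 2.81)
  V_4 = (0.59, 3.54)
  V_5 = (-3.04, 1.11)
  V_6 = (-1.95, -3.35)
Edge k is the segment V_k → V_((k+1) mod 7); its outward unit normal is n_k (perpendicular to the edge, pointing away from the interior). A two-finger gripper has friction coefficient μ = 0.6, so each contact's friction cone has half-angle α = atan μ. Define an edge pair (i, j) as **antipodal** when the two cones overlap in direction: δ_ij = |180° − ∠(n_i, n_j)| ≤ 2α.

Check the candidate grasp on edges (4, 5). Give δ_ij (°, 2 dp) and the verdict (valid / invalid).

α = atan 0.6 = 30.96°;  2α = 61.93°
edge 4: e_4 = (-3.63, -2.43);  n_4 = (-0.5563, +0.8310)
edge 5: e_5 = (+1.09, -4.46);  n_5 = (-0.9714, -0.2374)
∠(n_4, n_5) = 69.93°
δ = |180° − 69.93°| = 110.07°
110.07° > 2α = 61.93°  →  invalid

δ = 110.07°, invalid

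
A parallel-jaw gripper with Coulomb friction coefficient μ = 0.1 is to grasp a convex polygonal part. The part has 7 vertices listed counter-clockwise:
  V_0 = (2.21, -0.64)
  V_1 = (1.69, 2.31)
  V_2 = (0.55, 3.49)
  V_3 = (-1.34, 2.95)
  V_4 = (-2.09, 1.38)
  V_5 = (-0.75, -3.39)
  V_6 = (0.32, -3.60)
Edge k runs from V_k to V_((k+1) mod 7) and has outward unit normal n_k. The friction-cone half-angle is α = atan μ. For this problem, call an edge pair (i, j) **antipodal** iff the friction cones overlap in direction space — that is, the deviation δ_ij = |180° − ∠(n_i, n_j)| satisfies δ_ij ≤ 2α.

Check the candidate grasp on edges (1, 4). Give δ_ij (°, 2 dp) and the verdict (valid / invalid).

α = atan 0.1 = 5.71°;  2α = 11.42°
edge 1: e_1 = (-1.14, +1.18);  n_1 = (+0.7192, +0.6948)
edge 4: e_4 = (+1.34, -4.77);  n_4 = (-0.9627, -0.2705)
∠(n_1, n_4) = 151.68°
δ = |180° − 151.68°| = 28.32°
28.32° > 2α = 11.42°  →  invalid

δ = 28.32°, invalid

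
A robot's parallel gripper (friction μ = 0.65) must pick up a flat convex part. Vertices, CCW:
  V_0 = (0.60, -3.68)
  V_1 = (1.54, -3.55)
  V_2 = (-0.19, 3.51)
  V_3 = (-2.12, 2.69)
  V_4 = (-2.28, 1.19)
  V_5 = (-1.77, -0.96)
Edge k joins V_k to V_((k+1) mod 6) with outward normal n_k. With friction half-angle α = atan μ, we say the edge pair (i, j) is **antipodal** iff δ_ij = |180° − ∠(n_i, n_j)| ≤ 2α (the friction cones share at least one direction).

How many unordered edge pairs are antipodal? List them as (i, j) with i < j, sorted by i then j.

α = atan 0.65 = 33.02°;  2α = 66.05°
n_0 = (+0.1370, -0.9906)
n_1 = (+0.9713, +0.2380)
n_2 = (-0.3910, +0.9204)
n_3 = (-0.9944, +0.1061)
n_4 = (-0.9730, -0.2308)
n_5 = (-0.7539, -0.6569)
  (0,1): δ = 84.11°  ·
  (0,2): δ = 15.15°  ✓
  (0,3): δ = 76.04°  ·
  (0,4): δ = 95.47°  ·
  (0,5): δ = 123.19°  ·
  (1,2): δ = 80.75°  ·
  (1,3): δ = 19.86°  ✓
  (1,4): δ = 0.42°  ✓
  (1,5): δ = 27.30°  ✓
  (2,3): δ = 119.11°  ·
  (2,4): δ = 99.67°  ·
  (2,5): δ = 71.95°  ·
  (3,4): δ = 160.57°  ·
  (3,5): δ = 132.85°  ·
  (4,5): δ = 152.28°  ·
antipodal pairs: 4

count = 4; pairs: (0,2), (1,3), (1,4), (1,5)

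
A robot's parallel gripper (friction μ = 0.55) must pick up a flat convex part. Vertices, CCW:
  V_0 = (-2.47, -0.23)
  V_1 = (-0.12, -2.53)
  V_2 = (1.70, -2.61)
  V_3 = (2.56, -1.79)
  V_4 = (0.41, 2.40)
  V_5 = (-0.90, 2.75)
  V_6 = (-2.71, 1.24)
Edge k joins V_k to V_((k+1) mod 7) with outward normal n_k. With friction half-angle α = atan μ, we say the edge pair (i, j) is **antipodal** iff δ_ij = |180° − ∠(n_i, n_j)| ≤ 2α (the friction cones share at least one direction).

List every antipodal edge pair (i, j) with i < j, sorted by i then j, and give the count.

count = 7; pairs: (0,3), (0,4), (1,4), (1,5), (2,5), (2,6), (3,6)

α = atan 0.55 = 28.81°;  2α = 57.62°
n_0 = (-0.6995, -0.7147)
n_1 = (-0.0439, -0.9990)
n_2 = (+0.6901, -0.7237)
n_3 = (+0.8897, +0.4565)
n_4 = (+0.2581, +0.9661)
n_5 = (-0.6406, +0.7679)
n_6 = (-0.9869, -0.1611)
  (0,1): δ = 138.13°  ·
  (0,2): δ = 91.98°  ·
  (0,3): δ = 18.45°  ✓
  (0,4): δ = 29.43°  ✓
  (0,5): δ = 84.22°  ·
  (0,6): δ = 143.66°  ·
  (1,2): δ = 133.85°  ·
  (1,3): δ = 60.32°  ·
  (1,4): δ = 12.44°  ✓
  (1,5): δ = 42.35°  ✓
  (1,6): δ = 101.79°  ·
  (2,3): δ = 106.47°  ·
  (2,4): δ = 58.59°  ·
  (2,5): δ = 3.80°  ✓
  (2,6): δ = 55.64°  ✓
  (3,4): δ = 132.12°  ·
  (3,5): δ = 77.33°  ·
  (3,6): δ = 17.89°  ✓
  (4,5): δ = 125.20°  ·
  (4,6): δ = 65.77°  ·
  (5,6): δ = 120.56°  ·
antipodal pairs: 7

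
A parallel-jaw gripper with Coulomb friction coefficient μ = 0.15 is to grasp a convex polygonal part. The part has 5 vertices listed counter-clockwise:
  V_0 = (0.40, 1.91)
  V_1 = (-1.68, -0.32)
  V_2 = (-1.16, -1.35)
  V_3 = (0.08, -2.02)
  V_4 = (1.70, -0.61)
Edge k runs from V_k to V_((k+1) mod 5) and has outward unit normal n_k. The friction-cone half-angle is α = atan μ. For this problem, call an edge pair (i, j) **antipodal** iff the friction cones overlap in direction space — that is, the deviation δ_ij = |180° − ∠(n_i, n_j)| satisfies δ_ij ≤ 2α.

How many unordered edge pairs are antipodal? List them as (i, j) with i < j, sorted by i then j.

count = 2; pairs: (0,3), (1,4)

α = atan 0.15 = 8.53°;  2α = 17.06°
n_0 = (-0.7313, +0.6821)
n_1 = (-0.8927, -0.4507)
n_2 = (-0.4754, -0.8798)
n_3 = (+0.6565, -0.7543)
n_4 = (+0.8887, +0.4585)
  (0,1): δ = 110.21°  ·
  (0,2): δ = 75.38°  ·
  (0,3): δ = 5.96°  ✓
  (0,4): δ = 70.29°  ·
  (1,2): δ = 145.17°  ·
  (1,3): δ = 75.75°  ·
  (1,4): δ = 0.50°  ✓
  (2,3): δ = 110.58°  ·
  (2,4): δ = 34.33°  ·
  (3,4): δ = 103.75°  ·
antipodal pairs: 2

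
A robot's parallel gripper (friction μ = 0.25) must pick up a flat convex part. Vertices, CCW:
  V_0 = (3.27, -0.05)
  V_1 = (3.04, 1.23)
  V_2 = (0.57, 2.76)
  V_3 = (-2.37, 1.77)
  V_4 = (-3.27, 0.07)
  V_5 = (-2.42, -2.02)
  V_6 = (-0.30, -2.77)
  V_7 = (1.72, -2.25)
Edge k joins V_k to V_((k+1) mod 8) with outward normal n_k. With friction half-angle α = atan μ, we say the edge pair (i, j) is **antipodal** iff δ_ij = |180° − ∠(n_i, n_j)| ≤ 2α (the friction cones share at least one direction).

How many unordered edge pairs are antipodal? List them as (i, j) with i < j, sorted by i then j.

count = 4; pairs: (0,4), (1,5), (2,6), (3,7)

α = atan 0.25 = 14.04°;  2α = 28.07°
n_0 = (+0.9842, +0.1769)
n_1 = (+0.5266, +0.8501)
n_2 = (-0.3191, +0.9477)
n_3 = (-0.8838, +0.4679)
n_4 = (-0.9263, -0.3767)
n_5 = (-0.3335, -0.9427)
n_6 = (+0.2493, -0.9684)
n_7 = (+0.8175, -0.5760)
  (0,1): δ = 131.96°  ·
  (0,2): δ = 81.58°  ·
  (0,3): δ = 38.08°  ·
  (0,4): δ = 11.94°  ✓
  (0,5): δ = 60.33°  ·
  (0,6): δ = 94.25°  ·
  (0,7): δ = 134.65°  ·
  (1,2): δ = 129.61°  ·
  (1,3): δ = 86.12°  ·
  (1,4): δ = 36.09°  ·
  (1,5): δ = 12.29°  ✓
  (1,6): δ = 46.21°  ·
  (1,7): δ = 86.61°  ·
  (2,3): δ = 136.51°  ·
  (2,4): δ = 86.48°  ·
  (2,5): δ = 38.09°  ·
  (2,6): δ = 4.17°  ✓
  (2,7): δ = 36.22°  ·
  (3,4): δ = 129.97°  ·
  (3,5): δ = 81.59°  ·
  (3,6): δ = 47.67°  ·
  (3,7): δ = 7.27°  ✓
  (4,5): δ = 131.61°  ·
  (4,6): δ = 97.70°  ·
  (4,7): δ = 57.30°  ·
  (5,6): δ = 146.08°  ·
  (5,7): δ = 105.68°  ·
  (6,7): δ = 139.60°  ·
antipodal pairs: 4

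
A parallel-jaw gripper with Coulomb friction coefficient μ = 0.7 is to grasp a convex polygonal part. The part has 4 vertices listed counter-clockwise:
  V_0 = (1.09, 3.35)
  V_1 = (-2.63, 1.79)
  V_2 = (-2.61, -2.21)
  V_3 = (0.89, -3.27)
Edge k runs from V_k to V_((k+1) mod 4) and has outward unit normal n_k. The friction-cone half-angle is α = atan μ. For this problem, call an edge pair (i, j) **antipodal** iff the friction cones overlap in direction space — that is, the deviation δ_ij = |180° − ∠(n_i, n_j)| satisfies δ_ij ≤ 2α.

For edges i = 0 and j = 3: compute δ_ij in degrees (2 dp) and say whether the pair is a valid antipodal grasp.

α = atan 0.7 = 34.99°;  2α = 69.98°
edge 0: e_0 = (-3.72, -1.56);  n_0 = (-0.3867, +0.9222)
edge 3: e_3 = (+0.20, +6.62);  n_3 = (+0.9995, -0.0302)
∠(n_0, n_3) = 114.48°
δ = |180° − 114.48°| = 65.52°
65.52° ≤ 2α = 69.98°  →  valid

δ = 65.52°, valid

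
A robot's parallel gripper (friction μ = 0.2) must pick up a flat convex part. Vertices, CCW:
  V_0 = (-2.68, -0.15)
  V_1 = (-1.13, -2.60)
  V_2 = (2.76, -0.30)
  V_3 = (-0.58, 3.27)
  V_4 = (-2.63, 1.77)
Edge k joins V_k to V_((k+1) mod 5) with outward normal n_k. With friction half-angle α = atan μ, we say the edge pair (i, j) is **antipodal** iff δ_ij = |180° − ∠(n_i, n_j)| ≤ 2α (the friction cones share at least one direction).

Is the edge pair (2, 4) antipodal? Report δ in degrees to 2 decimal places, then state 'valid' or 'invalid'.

δ = 44.59°, invalid

α = atan 0.2 = 11.31°;  2α = 22.62°
edge 2: e_2 = (-3.34, +3.57);  n_2 = (+0.7302, +0.6832)
edge 4: e_4 = (-0.05, -1.92);  n_4 = (-0.9997, +0.0260)
∠(n_2, n_4) = 135.41°
δ = |180° − 135.41°| = 44.59°
44.59° > 2α = 22.62°  →  invalid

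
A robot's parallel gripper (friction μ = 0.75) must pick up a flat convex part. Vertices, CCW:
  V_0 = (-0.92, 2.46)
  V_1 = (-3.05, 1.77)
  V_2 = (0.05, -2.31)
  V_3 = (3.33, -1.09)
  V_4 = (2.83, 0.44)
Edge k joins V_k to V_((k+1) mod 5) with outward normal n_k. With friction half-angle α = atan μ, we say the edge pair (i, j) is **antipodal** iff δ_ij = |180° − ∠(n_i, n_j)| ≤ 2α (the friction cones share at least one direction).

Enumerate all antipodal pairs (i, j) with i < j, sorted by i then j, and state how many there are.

α = atan 0.75 = 36.87°;  2α = 73.74°
n_0 = (-0.3082, +0.9513)
n_1 = (-0.7962, -0.6050)
n_2 = (+0.3486, -0.9373)
n_3 = (+0.9505, +0.3106)
n_4 = (+0.4742, +0.8804)
  (0,1): δ = 70.72°  ✓
  (0,2): δ = 2.45°  ✓
  (0,3): δ = 90.15°  ·
  (0,4): δ = 133.74°  ·
  (1,2): δ = 106.82°  ·
  (1,3): δ = 19.13°  ✓
  (1,4): δ = 24.46°  ✓
  (2,3): δ = 92.31°  ·
  (2,4): δ = 48.71°  ✓
  (3,4): δ = 136.41°  ·
antipodal pairs: 5

count = 5; pairs: (0,1), (0,2), (1,3), (1,4), (2,4)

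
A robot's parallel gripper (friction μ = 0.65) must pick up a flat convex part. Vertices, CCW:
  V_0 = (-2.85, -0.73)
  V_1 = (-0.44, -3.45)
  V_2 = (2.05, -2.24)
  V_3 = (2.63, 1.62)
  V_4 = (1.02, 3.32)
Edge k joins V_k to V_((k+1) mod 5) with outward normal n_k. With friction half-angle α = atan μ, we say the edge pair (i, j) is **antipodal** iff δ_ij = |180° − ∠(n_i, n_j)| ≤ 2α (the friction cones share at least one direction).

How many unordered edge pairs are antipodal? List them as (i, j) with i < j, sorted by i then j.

α = atan 0.65 = 33.02°;  2α = 66.05°
n_0 = (-0.7485, -0.6632)
n_1 = (+0.4371, -0.8994)
n_2 = (+0.9889, -0.1486)
n_3 = (+0.7261, +0.6876)
n_4 = (-0.7230, +0.6909)
  (0,1): δ = 105.62°  ·
  (0,2): δ = 50.09°  ✓
  (0,3): δ = 1.90°  ✓
  (0,4): δ = 94.76°  ·
  (1,2): δ = 124.46°  ·
  (1,3): δ = 72.47°  ·
  (1,4): δ = 20.38°  ✓
  (2,3): δ = 128.01°  ·
  (2,4): δ = 35.15°  ✓
  (3,4): δ = 87.14°  ·
antipodal pairs: 4

count = 4; pairs: (0,2), (0,3), (1,4), (2,4)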